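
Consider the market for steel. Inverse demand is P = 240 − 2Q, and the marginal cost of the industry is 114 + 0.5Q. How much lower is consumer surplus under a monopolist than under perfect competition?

Competitive equilibrium sets price equal to marginal cost: 240 − 2Q = 114 + 0.5Q, so Q = 50.4 and P = 139.2.
CS = ½·(240 − 139.2)·50.4 = 2540.16.
Monopoly sets MR = MC: 240 − 4Q = 114 + 0.5Q ⇒ Q = 28, P = 240 − 2·28 = 184.
CS = ½·(240 − 184)·28 = 784.
Change in consumer surplus: 784 − 2540.16 = −1756.16.

CS falls by 1756.16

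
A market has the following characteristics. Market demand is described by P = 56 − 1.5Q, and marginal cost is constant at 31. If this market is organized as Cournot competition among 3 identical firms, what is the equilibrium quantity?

In a 3-firm Cournot equilibrium, symmetry and the first-order condition give q = (56 − 31)/(6) = 25/6. So Q = 12.5 and P = 37.25.

Q = 12.5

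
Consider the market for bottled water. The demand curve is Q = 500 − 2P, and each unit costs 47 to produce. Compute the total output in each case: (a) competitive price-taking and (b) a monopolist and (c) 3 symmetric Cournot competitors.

Inverting demand: P = 250 − 0.5Q.
Under competition P = MC = 47, so Q = (250 − 47)/0.5 = 406.
Monopoly sets MR = MC: 250 − Q = 47 ⇒ Q = 203, P = 250 − 0.5·203 = 148.5.
In a 3-firm Cournot equilibrium, symmetry and the first-order condition give q = (250 − 47)/(2) = 101.5. So Q = 304.5 and P = 97.75.

Competition: Q = 406; Monopoly: Q = 203; Cournot: Q = 304.5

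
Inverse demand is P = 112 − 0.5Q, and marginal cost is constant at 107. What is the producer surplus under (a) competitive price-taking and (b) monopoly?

Under competition P = MC = 107, so Q = (112 − 107)/0.5 = 10.
PS = (107 − 107)·10 = 0.
The monopolist equates marginal revenue to marginal cost: 112 − Q = 107, so Q = 5. From demand, P = 109.5.
PS = (109.5 − 107)·5 = 12.5.

Competition: PS = 0; Monopoly: PS = 12.5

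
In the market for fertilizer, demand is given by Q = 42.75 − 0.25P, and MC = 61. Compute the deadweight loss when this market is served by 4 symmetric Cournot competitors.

Inverting demand: P = 171 − 4Q.
Competitive firms price at marginal cost: P = 61, giving Q = 27.5.
Cournot with 4 identical firms: the symmetric best-response condition is 171 − 20q = 61. Each firm produces q = 5.5, total output Q = 22, price P = 83.
DWL is the triangle between Q = 22 and Q = 27.5: ½·(27.5 − 22)·(83 − 61) = 60.5.

DWL = 60.5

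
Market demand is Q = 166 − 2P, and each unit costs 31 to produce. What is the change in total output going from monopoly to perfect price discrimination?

Q rises by 52

Inverting demand: P = 83 − 0.5Q.
A monopolist chooses Q where MR = MC. MR = 83 − Q; setting this equal to 31 gives Q = 52 and P = 57.
Under first-degree price discrimination the firm charges each unit its demand price and produces up to where P = MC, i.e. Q = 104. Consumer surplus is zero; producer surplus equals total surplus.
Change in total output: 104 − 52 = 52.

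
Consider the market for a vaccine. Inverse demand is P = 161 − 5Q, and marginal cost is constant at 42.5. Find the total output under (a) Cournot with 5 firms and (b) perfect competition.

Cournot with 5 identical firms: the symmetric best-response condition is 161 − 30q = 42.5. Each firm produces q = 3.95, total output Q = 19.75, price P = 62.25.
Perfect competition: P = MC = 42.5, so 161 − 5Q = 42.5 and Q = 23.7.

Cournot: Q = 19.75; Competition: Q = 23.7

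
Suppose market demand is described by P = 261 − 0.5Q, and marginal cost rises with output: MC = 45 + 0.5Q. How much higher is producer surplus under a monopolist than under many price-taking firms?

Under competition P = MC: 261 − 0.5Q = 45 + 0.5Q ⇒ Q = 216, P = 153.
PS = P·Q − VC(Q) = 153·216 − (45·216 + ½·0.5·216²) = 11664.
A monopolist chooses Q where MR = MC. MR = 261 − Q; setting this equal to 45 + 0.5Q gives Q = 144 and P = 189.
PS = P·Q − VC(Q) = 189·144 − (45·144 + ½·0.5·144²) = 15552.
Change in producer surplus: 15552 − 11664 = 3888.

Producer surplus rises by 3888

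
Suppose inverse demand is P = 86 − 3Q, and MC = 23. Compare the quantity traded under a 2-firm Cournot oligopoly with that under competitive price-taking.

Cournot: Q = 14; Competition: Q = 21

In a 2-firm Cournot equilibrium, symmetry and the first-order condition give q = (86 − 23)/(9) = 7. So Q = 14 and P = 44.
Perfect competition: P = MC = 23, so 86 − 3Q = 23 and Q = 21.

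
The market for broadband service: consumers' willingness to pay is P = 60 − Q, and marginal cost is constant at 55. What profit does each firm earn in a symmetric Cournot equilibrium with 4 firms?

In a 4-firm Cournot equilibrium, symmetry and the first-order condition give q = (60 − 55)/(5) = 1. So Q = 4 and P = 56.
Each firm's profit = (56 − 55)·1 = 1.

π_i = 1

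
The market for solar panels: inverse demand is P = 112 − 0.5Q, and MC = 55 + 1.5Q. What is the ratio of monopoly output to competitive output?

Q_m/Q_c = 0.8

A monopolist chooses Q where MR = MC. MR = 112 − Q; setting this equal to 55 + 1.5Q gives Q = 22.8 and P = 100.6.
Under competition P = MC: 112 − 0.5Q = 55 + 1.5Q ⇒ Q = 28.5, P = 97.75.
Ratio Q_m/Q_c = 22.8/28.5 = 0.8.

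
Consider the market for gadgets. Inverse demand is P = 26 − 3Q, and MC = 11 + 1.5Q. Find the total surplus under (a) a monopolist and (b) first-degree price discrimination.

Monopoly: TS = 21; Perfect PD: TS = 25

The monopolist equates marginal revenue to marginal cost: 26 − 6Q = 11 + 1.5Q, so Q = 2. From demand, P = 20.
CS = ½·(26 − 20)·2 = 6; PS = (20·2 − 11·2 − ½·1.5·2²) = 15; TS = 21.
Under first-degree price discrimination the firm charges each unit its demand price and produces up to where P = MC, i.e. Q = 10/3. Consumer surplus is zero; producer surplus equals total surplus.
TS = 25 (equal to competitive TS).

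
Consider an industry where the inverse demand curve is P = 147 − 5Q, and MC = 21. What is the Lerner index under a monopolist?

Lerner index = 0.75

A monopolist chooses Q where MR = MC. MR = 147 − 10Q; setting this equal to 21 gives Q = 12.6 and P = 84.
Lerner index = (P − MC)/P = (84 − 21)/84 = 0.75.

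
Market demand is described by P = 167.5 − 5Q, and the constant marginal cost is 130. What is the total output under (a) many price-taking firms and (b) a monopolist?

Competition: Q = 7.5; Monopoly: Q = 3.75

Under competition P = MC = 130, so Q = (167.5 − 130)/5 = 7.5.
The monopolist equates marginal revenue to marginal cost: 167.5 − 10Q = 130, so Q = 3.75. From demand, P = 148.75.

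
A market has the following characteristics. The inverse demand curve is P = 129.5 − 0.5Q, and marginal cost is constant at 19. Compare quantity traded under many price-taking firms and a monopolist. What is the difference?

Competitive firms price at marginal cost: P = 19, giving Q = 221.
A monopolist chooses Q where MR = MC. MR = 129.5 − Q; setting this equal to 19 gives Q = 110.5 and P = 74.25.
Change in quantity traded: 110.5 − 221 = −110.5.

Q falls by 110.5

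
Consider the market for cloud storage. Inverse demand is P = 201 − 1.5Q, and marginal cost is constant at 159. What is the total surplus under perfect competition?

Competitive firms price at marginal cost: P = 159, giving Q = 28.
CS = ½·(201 − 159)·28 = 588; PS = (159 − 159)·28 = 0; TS = 588.

TS = 588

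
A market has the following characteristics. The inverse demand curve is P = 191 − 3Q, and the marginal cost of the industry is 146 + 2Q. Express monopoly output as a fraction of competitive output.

Q_m/Q_c = 0.625

Monopoly sets MR = MC: 191 − 6Q = 146 + 2Q ⇒ Q = 5.625, P = 191 − 3·5.625 = 174.125.
Under competition P = MC: 191 − 3Q = 146 + 2Q ⇒ Q = 9, P = 164.
Ratio Q_m/Q_c = 5.625/9 = 0.625.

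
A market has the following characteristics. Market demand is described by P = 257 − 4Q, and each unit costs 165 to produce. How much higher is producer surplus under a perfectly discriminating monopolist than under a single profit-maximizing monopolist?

A monopolist chooses Q where MR = MC. MR = 257 − 8Q; setting this equal to 165 gives Q = 11.5 and P = 211.
PS = (211 − 165)·11.5 = 529.
Under first-degree price discrimination the firm charges each unit its demand price and produces up to where P = MC, i.e. Q = 23. Consumer surplus is zero; producer surplus equals total surplus.
PS = ½·(257 − 165)·23 = 1058.
Change in producer surplus: 1058 − 529 = 529.

PS rises by 529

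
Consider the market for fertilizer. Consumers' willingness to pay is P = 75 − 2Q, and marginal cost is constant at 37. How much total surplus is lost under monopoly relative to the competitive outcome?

DWL = 90.25

Perfect competition: P = MC = 37, so 75 − 2Q = 37 and Q = 19.
A monopolist chooses Q where MR = MC. MR = 75 − 4Q; setting this equal to 37 gives Q = 9.5 and P = 56.
DWL is the triangle between Q = 9.5 and Q = 19: ½·(19 − 9.5)·(56 − 37) = 90.25.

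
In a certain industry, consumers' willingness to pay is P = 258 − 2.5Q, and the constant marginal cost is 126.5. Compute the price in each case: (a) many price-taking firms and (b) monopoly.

Perfect competition: P = MC = 126.5, so 258 − 2.5Q = 126.5 and Q = 52.6.
Monopoly sets MR = MC: 258 − 5Q = 126.5 ⇒ Q = 26.3, P = 258 − 2.5·26.3 = 192.25.

Competition: P = 126.5; Monopoly: P = 192.25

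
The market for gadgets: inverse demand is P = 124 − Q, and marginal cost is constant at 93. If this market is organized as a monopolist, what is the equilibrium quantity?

Q = 15.5

Monopoly sets MR = MC: 124 − 2Q = 93 ⇒ Q = 15.5, P = 124 − 15.5 = 108.5.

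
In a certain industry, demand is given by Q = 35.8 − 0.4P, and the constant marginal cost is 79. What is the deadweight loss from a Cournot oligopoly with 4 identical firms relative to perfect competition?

DWL = 0.882

Inverting demand: P = 89.5 − 2.5Q.
Perfect competition: P = MC = 79, so 89.5 − 2.5Q = 79 and Q = 4.2.
In a 4-firm Cournot equilibrium, symmetry and the first-order condition give q = (89.5 − 79)/(12.5) = 0.84. So Q = 3.36 and P = 81.1.
DWL is the triangle between Q = 3.36 and Q = 4.2: ½·(4.2 − 3.36)·(81.1 − 79) = 0.882.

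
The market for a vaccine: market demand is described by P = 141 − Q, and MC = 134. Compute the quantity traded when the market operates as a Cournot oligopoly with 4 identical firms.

Q = 5.6

With 4 symmetric Cournot firms, each firm's FOC gives 141 − 5q = 134, so q = 1.4, Q = 4·1.4 = 5.6, and P = 135.4.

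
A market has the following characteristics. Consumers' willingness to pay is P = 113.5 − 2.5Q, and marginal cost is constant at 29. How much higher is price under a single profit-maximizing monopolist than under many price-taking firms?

Competitive firms price at marginal cost: P = 29, giving Q = 33.8.
Monopoly sets MR = MC: 113.5 − 5Q = 29 ⇒ Q = 16.9, P = 113.5 − 2.5·16.9 = 71.25.
Change in price: 71.25 − 29 = 42.25.

P rises by 42.25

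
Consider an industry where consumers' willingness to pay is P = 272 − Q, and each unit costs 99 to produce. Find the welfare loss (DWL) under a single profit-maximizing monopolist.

Competitive firms price at marginal cost: P = 99, giving Q = 173.
The monopolist equates marginal revenue to marginal cost: 272 − 2Q = 99, so Q = 86.5. From demand, P = 185.5.
DWL is the triangle between Q = 86.5 and Q = 173: ½·(173 − 86.5)·(185.5 − 99) = 3741.125.

DWL = 3741.125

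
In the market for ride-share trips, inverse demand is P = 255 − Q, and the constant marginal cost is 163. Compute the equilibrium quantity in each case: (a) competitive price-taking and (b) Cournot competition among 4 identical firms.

Competition: Q = 92; Cournot: Q = 73.6

Perfect competition: P = MC = 163, so 255 − Q = 163 and Q = 92.
With 4 symmetric Cournot firms, each firm's FOC gives 255 − 5q = 163, so q = 18.4, Q = 4·18.4 = 73.6, and P = 181.4.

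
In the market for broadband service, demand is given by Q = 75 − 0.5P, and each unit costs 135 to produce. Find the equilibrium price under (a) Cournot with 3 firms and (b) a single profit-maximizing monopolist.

Inverting demand: P = 150 − 2Q.
With 3 symmetric Cournot firms, each firm's FOC gives 150 − 8q = 135, so q = 1.875, Q = 3·1.875 = 5.625, and P = 138.75.
Monopoly sets MR = MC: 150 − 4Q = 135 ⇒ Q = 3.75, P = 150 − 2·3.75 = 142.5.

Cournot: P = 138.75; Monopoly: P = 142.5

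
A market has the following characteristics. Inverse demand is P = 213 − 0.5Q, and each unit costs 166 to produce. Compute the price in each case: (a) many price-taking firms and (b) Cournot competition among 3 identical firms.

Competition: P = 166; Cournot: P = 177.75

Perfect competition: P = MC = 166, so 213 − 0.5Q = 166 and Q = 94.
Cournot with 3 identical firms: the symmetric best-response condition is 213 − 2q = 166. Each firm produces q = 23.5, total output Q = 70.5, price P = 177.75.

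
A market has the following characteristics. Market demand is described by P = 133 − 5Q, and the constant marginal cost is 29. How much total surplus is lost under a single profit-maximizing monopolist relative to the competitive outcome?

Competitive firms price at marginal cost: P = 29, giving Q = 20.8.
Monopoly sets MR = MC: 133 − 10Q = 29 ⇒ Q = 10.4, P = 133 − 5·10.4 = 81.
DWL is the triangle between Q = 10.4 and Q = 20.8: ½·(20.8 − 10.4)·(81 − 29) = 270.4.

DWL = 270.4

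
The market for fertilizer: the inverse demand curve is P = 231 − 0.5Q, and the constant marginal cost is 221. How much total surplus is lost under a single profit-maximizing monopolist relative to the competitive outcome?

DWL = 25

Competitive firms price at marginal cost: P = 221, giving Q = 20.
Monopoly sets MR = MC: 231 − Q = 221 ⇒ Q = 10, P = 231 − 0.5·10 = 226.
DWL is the triangle between Q = 10 and Q = 20: ½·(20 − 10)·(226 − 221) = 25.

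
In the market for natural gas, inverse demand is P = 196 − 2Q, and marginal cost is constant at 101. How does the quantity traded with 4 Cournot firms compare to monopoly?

Cournot with 4 identical firms: the symmetric best-response condition is 196 − 10q = 101. Each firm produces q = 9.5, total output Q = 38, price P = 120.
A monopolist chooses Q where MR = MC. MR = 196 − 4Q; setting this equal to 101 gives Q = 23.75 and P = 148.5.

Cournot: Q = 38; Monopoly: Q = 23.75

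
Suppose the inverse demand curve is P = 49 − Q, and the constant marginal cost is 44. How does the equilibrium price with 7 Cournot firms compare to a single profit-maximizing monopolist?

With 7 symmetric Cournot firms, each firm's FOC gives 49 − 8q = 44, so q = 0.625, Q = 7·0.625 = 4.375, and P = 44.625.
A monopolist chooses Q where MR = MC. MR = 49 − 2Q; setting this equal to 44 gives Q = 2.5 and P = 46.5.

Cournot: P = 44.625; Monopoly: P = 46.5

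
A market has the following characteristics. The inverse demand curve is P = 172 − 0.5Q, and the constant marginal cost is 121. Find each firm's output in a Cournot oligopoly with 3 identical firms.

In a 3-firm Cournot equilibrium, symmetry and the first-order condition give q = (172 − 121)/(2) = 25.5. So Q = 76.5 and P = 133.75.

q_i = 25.5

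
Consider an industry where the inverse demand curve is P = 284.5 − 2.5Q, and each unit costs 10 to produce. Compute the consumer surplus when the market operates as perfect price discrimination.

CS = 0

With perfect price discrimination, output is the efficient level Q = 109.8 (where demand meets MC), but every buyer pays their willingness to pay: CS = 0 and PS = total surplus.
CS = 0.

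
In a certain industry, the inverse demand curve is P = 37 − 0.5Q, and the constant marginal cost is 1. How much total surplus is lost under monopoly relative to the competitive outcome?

Perfect competition: P = MC = 1, so 37 − 0.5Q = 1 and Q = 72.
Monopoly sets MR = MC: 37 − Q = 1 ⇒ Q = 36, P = 37 − 0.5·36 = 19.
DWL is the triangle between Q = 36 and Q = 72: ½·(72 − 36)·(19 − 1) = 324.

DWL = 324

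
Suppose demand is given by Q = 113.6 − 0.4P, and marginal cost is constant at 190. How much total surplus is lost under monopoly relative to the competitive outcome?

DWL = 441.8

Inverting demand: P = 284 − 2.5Q.
Perfect competition: P = MC = 190, so 284 − 2.5Q = 190 and Q = 37.6.
Monopoly sets MR = MC: 284 − 5Q = 190 ⇒ Q = 18.8, P = 284 − 2.5·18.8 = 237.
DWL is the triangle between Q = 18.8 and Q = 37.6: ½·(37.6 − 18.8)·(237 − 190) = 441.8.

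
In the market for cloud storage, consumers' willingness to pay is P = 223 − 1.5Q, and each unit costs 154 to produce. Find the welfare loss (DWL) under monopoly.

Competitive firms price at marginal cost: P = 154, giving Q = 46.
A monopolist chooses Q where MR = MC. MR = 223 − 3Q; setting this equal to 154 gives Q = 23 and P = 188.5.
DWL is the triangle between Q = 23 and Q = 46: ½·(46 − 23)·(188.5 − 154) = 396.75.

DWL = 396.75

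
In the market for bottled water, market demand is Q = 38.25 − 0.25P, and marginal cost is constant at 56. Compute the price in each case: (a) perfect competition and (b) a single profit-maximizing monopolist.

Competition: P = 56; Monopoly: P = 104.5

Inverting demand: P = 153 − 4Q.
Perfect competition: P = MC = 56, so 153 − 4Q = 56 and Q = 24.25.
Monopoly sets MR = MC: 153 − 8Q = 56 ⇒ Q = 12.125, P = 153 − 4·12.125 = 104.5.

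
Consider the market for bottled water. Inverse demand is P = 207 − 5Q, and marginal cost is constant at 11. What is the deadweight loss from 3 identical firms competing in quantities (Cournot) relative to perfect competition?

Perfect competition: P = MC = 11, so 207 − 5Q = 11 and Q = 39.2.
With 3 symmetric Cournot firms, each firm's FOC gives 207 − 20q = 11, so q = 9.8, Q = 3·9.8 = 29.4, and P = 60.
DWL is the triangle between Q = 29.4 and Q = 39.2: ½·(39.2 − 29.4)·(60 − 11) = 240.1.

DWL = 240.1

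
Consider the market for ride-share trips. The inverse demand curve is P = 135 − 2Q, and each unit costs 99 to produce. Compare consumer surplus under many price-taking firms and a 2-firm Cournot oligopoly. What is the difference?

Consumer surplus falls by 180

Under competition P = MC = 99, so Q = (135 − 99)/2 = 18.
CS = ½·(135 − 99)·18 = 324.
Cournot with 2 identical firms: the symmetric best-response condition is 135 − 6q = 99. Each firm produces q = 6, total output Q = 12, price P = 111.
CS = ½·(135 − 111)·12 = 144.
Change in consumer surplus: 144 − 324 = −180.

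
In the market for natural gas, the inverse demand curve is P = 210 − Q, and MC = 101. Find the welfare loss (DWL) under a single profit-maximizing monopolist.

Under competition P = MC = 101, so Q = (210 − 101)/1 = 109.
A monopolist chooses Q where MR = MC. MR = 210 − 2Q; setting this equal to 101 gives Q = 54.5 and P = 155.5.
DWL is the triangle between Q = 54.5 and Q = 109: ½·(109 − 54.5)·(155.5 − 101) = 1485.125.

DWL = 1485.125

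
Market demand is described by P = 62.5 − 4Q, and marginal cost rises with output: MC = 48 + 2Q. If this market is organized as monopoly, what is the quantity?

Monopoly sets MR = MC: 62.5 − 8Q = 48 + 2Q ⇒ Q = 1.45, P = 62.5 − 4·1.45 = 56.7.

Q = 1.45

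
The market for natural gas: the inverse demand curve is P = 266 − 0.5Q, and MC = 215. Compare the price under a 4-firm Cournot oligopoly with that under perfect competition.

Cournot: P = 225.2; Competition: P = 215

In a 4-firm Cournot equilibrium, symmetry and the first-order condition give q = (266 − 215)/(2.5) = 20.4. So Q = 81.6 and P = 225.2.
Perfect competition: P = MC = 215, so 266 − 0.5Q = 215 and Q = 102.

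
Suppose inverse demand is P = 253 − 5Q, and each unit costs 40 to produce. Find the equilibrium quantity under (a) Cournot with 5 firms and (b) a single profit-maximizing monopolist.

Cournot: Q = 35.5; Monopoly: Q = 21.3

In a 5-firm Cournot equilibrium, symmetry and the first-order condition give q = (253 − 40)/(30) = 7.1. So Q = 35.5 and P = 75.5.
A monopolist chooses Q where MR = MC. MR = 253 − 10Q; setting this equal to 40 gives Q = 21.3 and P = 146.5.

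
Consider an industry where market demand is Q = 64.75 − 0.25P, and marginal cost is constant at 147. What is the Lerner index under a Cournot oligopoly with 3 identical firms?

Lerner index = 0.16

Inverting demand: P = 259 − 4Q.
In a 3-firm Cournot equilibrium, symmetry and the first-order condition give q = (259 − 147)/(16) = 7. So Q = 21 and P = 175.
Lerner index = (P − MC)/P = (175 − 147)/175 = 0.16.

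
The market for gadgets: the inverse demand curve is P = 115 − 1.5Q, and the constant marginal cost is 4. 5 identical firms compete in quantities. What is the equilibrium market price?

With 5 symmetric Cournot firms, each firm's FOC gives 115 − 9q = 4, so q = 37/3, Q = 5·37/3 = 185/3, and P = 22.5.

P = 22.5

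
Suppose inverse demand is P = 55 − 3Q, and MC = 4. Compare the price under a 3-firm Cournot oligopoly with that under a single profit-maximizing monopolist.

In a 3-firm Cournot equilibrium, symmetry and the first-order condition give q = (55 − 4)/(12) = 4.25. So Q = 12.75 and P = 16.75.
A monopolist chooses Q where MR = MC. MR = 55 − 6Q; setting this equal to 4 gives Q = 8.5 and P = 29.5.

Cournot: P = 16.75; Monopoly: P = 29.5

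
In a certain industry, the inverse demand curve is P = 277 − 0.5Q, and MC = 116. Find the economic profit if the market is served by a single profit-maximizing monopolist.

The monopolist equates marginal revenue to marginal cost: 277 − Q = 116, so Q = 161. From demand, P = 196.5.
Profit = (196.5 − 116)·161 = 12960.5.

Profit = 12960.5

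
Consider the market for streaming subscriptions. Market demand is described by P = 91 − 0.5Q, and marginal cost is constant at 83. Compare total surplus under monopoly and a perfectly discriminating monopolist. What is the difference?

TS rises by 16

A monopolist chooses Q where MR = MC. MR = 91 − Q; setting this equal to 83 gives Q = 8 and P = 87.
CS = ½·(91 − 87)·8 = 16; PS = (87 − 83)·8 = 32; TS = 48.
With perfect price discrimination, output is the efficient level Q = 16 (where demand meets MC), but every buyer pays their willingness to pay: CS = 0 and PS = total surplus.
TS = 64 (equal to competitive TS).
Change in total surplus: 64 − 48 = 16.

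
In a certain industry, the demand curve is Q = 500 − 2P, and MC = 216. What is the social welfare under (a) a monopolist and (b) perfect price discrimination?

Monopoly: TS = 867; Perfect PD: TS = 1156

Inverting demand: P = 250 − 0.5Q.
A monopolist chooses Q where MR = MC. MR = 250 − Q; setting this equal to 216 gives Q = 34 and P = 233.
CS = ½·(250 − 233)·34 = 289; PS = (233 − 216)·34 = 578; TS = 867.
With perfect price discrimination, output is the efficient level Q = 68 (where demand meets MC), but every buyer pays their willingness to pay: CS = 0 and PS = total surplus.
TS = 1156 (equal to competitive TS).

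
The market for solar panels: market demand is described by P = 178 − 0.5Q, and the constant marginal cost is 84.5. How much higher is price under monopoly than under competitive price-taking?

Price rises by 46.75

Under competition P = MC = 84.5, so Q = (178 − 84.5)/0.5 = 187.
A monopolist chooses Q where MR = MC. MR = 178 − Q; setting this equal to 84.5 gives Q = 93.5 and P = 131.25.
Change in price: 131.25 − 84.5 = 46.75.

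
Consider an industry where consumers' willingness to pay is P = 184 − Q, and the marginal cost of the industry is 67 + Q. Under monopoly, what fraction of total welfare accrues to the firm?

A monopolist chooses Q where MR = MC. MR = 184 − 2Q; setting this equal to 67 + Q gives Q = 39 and P = 145.
CS = ½·(184 − 145)·39 = 760.5.
PS = P·Q − VC(Q) = 145·39 − (67·39 + ½·1·39²) = 2281.5.
Share captured = PS/TS = 2281.5/3042 = 0.75.

PS/TS = 0.75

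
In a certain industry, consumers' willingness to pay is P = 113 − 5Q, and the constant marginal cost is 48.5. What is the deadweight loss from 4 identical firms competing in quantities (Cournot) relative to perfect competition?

Under competition P = MC = 48.5, so Q = (113 − 48.5)/5 = 12.9.
In a 4-firm Cournot equilibrium, symmetry and the first-order condition give q = (113 − 48.5)/(25) = 2.58. So Q = 10.32 and P = 61.4.
DWL is the triangle between Q = 10.32 and Q = 12.9: ½·(12.9 − 10.32)·(61.4 − 48.5) = 16.641.

DWL = 16.641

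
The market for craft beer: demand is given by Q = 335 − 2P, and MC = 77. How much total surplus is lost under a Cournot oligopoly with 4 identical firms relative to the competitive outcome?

DWL = 327.61

Inverting demand: P = 167.5 − 0.5Q.
Perfect competition: P = MC = 77, so 167.5 − 0.5Q = 77 and Q = 181.
With 4 symmetric Cournot firms, each firm's FOC gives 167.5 − 2.5q = 77, so q = 36.2, Q = 4·36.2 = 144.8, and P = 95.1.
DWL is the triangle between Q = 144.8 and Q = 181: ½·(181 − 144.8)·(95.1 − 77) = 327.61.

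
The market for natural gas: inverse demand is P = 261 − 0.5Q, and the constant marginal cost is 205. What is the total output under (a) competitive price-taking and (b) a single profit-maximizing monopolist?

Competition: Q = 112; Monopoly: Q = 56

Under competition P = MC = 205, so Q = (261 − 205)/0.5 = 112.
Monopoly sets MR = MC: 261 − Q = 205 ⇒ Q = 56, P = 261 − 0.5·56 = 233.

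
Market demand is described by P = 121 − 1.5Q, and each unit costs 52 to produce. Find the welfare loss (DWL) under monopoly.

Under competition P = MC = 52, so Q = (121 − 52)/1.5 = 46.
The monopolist equates marginal revenue to marginal cost: 121 − 3Q = 52, so Q = 23. From demand, P = 86.5.
DWL is the triangle between Q = 23 and Q = 46: ½·(46 − 23)·(86.5 − 52) = 396.75.

DWL = 396.75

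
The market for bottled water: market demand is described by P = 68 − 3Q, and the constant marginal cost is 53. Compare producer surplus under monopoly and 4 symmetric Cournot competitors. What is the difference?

PS falls by 6.75

A monopolist chooses Q where MR = MC. MR = 68 − 6Q; setting this equal to 53 gives Q = 2.5 and P = 60.5.
PS = (60.5 − 53)·2.5 = 18.75.
In a 4-firm Cournot equilibrium, symmetry and the first-order condition give q = (68 − 53)/(15) = 1. So Q = 4 and P = 56.
PS = (56 − 53)·4 = 12.
Change in producer surplus: 12 − 18.75 = −6.75.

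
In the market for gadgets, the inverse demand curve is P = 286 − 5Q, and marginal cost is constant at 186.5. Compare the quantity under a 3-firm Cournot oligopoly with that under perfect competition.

Cournot: Q = 14.925; Competition: Q = 19.9

Cournot with 3 identical firms: the symmetric best-response condition is 286 − 20q = 186.5. Each firm produces q = 4.975, total output Q = 14.925, price P = 211.375.
Competitive firms price at marginal cost: P = 186.5, giving Q = 19.9.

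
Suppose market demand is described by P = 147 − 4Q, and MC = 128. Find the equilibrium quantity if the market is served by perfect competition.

Q = 4.75

Under competition P = MC = 128, so Q = (147 − 128)/4 = 4.75.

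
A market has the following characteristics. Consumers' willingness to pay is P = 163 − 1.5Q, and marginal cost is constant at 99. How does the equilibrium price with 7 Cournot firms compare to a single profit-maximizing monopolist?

Cournot: P = 107; Monopoly: P = 131

With 7 symmetric Cournot firms, each firm's FOC gives 163 − 12q = 99, so q = 16/3, Q = 7·16/3 = 112/3, and P = 107.
A monopolist chooses Q where MR = MC. MR = 163 − 3Q; setting this equal to 99 gives Q = 64/3 and P = 131.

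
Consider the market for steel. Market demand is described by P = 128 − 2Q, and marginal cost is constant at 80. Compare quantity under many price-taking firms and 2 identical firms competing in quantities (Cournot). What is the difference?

Under competition P = MC = 80, so Q = (128 − 80)/2 = 24.
In a 2-firm Cournot equilibrium, symmetry and the first-order condition give q = (128 − 80)/(6) = 8. So Q = 16 and P = 96.
Change in quantity: 16 − 24 = −8.

Quantity falls by 8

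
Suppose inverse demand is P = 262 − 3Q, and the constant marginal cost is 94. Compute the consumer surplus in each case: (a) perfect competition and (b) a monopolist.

Competition: CS = 4704; Monopoly: CS = 1176

Competitive firms price at marginal cost: P = 94, giving Q = 56.
CS = ½·(262 − 94)·56 = 4704.
Monopoly sets MR = MC: 262 − 6Q = 94 ⇒ Q = 28, P = 262 − 3·28 = 178.
CS = ½·(262 − 178)·28 = 1176.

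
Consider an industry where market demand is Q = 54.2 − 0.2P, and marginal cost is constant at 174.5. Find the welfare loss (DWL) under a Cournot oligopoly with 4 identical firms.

DWL = 37.249

Inverting demand: P = 271 − 5Q.
Perfect competition: P = MC = 174.5, so 271 − 5Q = 174.5 and Q = 19.3.
Cournot with 4 identical firms: the symmetric best-response condition is 271 − 25q = 174.5. Each firm produces q = 3.86, total output Q = 15.44, price P = 193.8.
DWL is the triangle between Q = 15.44 and Q = 19.3: ½·(19.3 − 15.44)·(193.8 − 174.5) = 37.249.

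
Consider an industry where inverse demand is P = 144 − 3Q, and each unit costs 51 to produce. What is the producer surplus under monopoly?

Monopoly sets MR = MC: 144 − 6Q = 51 ⇒ Q = 15.5, P = 144 − 3·15.5 = 97.5.
PS = (97.5 − 51)·15.5 = 720.75.

PS = 720.75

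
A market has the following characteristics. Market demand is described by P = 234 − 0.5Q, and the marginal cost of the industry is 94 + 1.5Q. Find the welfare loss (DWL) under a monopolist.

Competitive equilibrium sets price equal to marginal cost: 234 − 0.5Q = 94 + 1.5Q, so Q = 70 and P = 199.
Monopoly sets MR = MC: 234 − Q = 94 + 1.5Q ⇒ Q = 56, P = 234 − 0.5·56 = 206.
CS = ½·(234 − 199)·70 = 1225; PS = (199·70 − 94·70 − ½·1.5·70²) = 3675; TS = 4900.
CS = ½·(234 − 206)·56 = 784; PS = (206·56 − 94·56 − ½·1.5·56²) = 3920; TS = 4704.
DWL = 4900 − 4704 = 196.

DWL = 196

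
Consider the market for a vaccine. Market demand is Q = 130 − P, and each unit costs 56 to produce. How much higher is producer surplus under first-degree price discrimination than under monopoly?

Producer surplus rises by 1369

Inverting demand: P = 130 − Q.
Monopoly sets MR = MC: 130 − 2Q = 56 ⇒ Q = 37, P = 130 − 37 = 93.
PS = (93 − 56)·37 = 1369.
Under first-degree price discrimination the firm charges each unit its demand price and produces up to where P = MC, i.e. Q = 74. Consumer surplus is zero; producer surplus equals total surplus.
PS = ½·(130 − 56)·74 = 2738.
Change in producer surplus: 2738 − 1369 = 1369.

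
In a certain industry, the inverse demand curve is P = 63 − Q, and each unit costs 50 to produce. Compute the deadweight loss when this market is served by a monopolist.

DWL = 21.125

Under competition P = MC = 50, so Q = (63 − 50)/1 = 13.
A monopolist chooses Q where MR = MC. MR = 63 − 2Q; setting this equal to 50 gives Q = 6.5 and P = 56.5.
DWL is the triangle between Q = 6.5 and Q = 13: ½·(13 − 6.5)·(56.5 − 50) = 21.125.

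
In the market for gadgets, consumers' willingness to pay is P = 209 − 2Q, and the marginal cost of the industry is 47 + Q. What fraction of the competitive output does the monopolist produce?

Q_m/Q_c = 0.6

The monopolist equates marginal revenue to marginal cost: 209 − 4Q = 47 + Q, so Q = 32.4. From demand, P = 144.2.
Under competition P = MC: 209 − 2Q = 47 + Q ⇒ Q = 54, P = 101.
Ratio Q_m/Q_c = 32.4/54 = 0.6.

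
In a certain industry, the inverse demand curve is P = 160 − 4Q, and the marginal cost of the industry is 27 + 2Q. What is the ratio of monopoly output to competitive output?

Q_m/Q_c = 0.6

A monopolist chooses Q where MR = MC. MR = 160 − 8Q; setting this equal to 27 + 2Q gives Q = 13.3 and P = 106.8.
Competitive equilibrium sets price equal to marginal cost: 160 − 4Q = 27 + 2Q, so Q = 133/6 and P = 214/3.
Ratio Q_m/Q_c = 13.3/(133/6) = 0.6.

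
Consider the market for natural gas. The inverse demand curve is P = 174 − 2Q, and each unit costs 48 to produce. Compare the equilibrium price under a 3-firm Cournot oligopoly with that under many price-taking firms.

Cournot: P = 79.5; Competition: P = 48

With 3 symmetric Cournot firms, each firm's FOC gives 174 − 8q = 48, so q = 15.75, Q = 3·15.75 = 47.25, and P = 79.5.
Perfect competition: P = MC = 48, so 174 − 2Q = 48 and Q = 63.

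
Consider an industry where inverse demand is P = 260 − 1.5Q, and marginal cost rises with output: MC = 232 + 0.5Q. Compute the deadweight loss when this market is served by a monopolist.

DWL = 36

Competitive equilibrium sets price equal to marginal cost: 260 − 1.5Q = 232 + 0.5Q, so Q = 14 and P = 239.
Monopoly sets MR = MC: 260 − 3Q = 232 + 0.5Q ⇒ Q = 8, P = 260 − 1.5·8 = 248.
CS = ½·(260 − 239)·14 = 147; PS = (239·14 − 232·14 − ½·0.5·14²) = 49; TS = 196.
CS = ½·(260 − 248)·8 = 48; PS = (248·8 − 232·8 − ½·0.5·8²) = 112; TS = 160.
DWL = 196 − 160 = 36.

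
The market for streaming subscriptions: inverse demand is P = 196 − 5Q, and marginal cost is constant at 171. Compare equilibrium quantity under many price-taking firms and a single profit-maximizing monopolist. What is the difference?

Equilibrium quantity falls by 2.5

Competitive firms price at marginal cost: P = 171, giving Q = 5.
A monopolist chooses Q where MR = MC. MR = 196 − 10Q; setting this equal to 171 gives Q = 2.5 and P = 183.5.
Change in equilibrium quantity: 2.5 − 5 = −2.5.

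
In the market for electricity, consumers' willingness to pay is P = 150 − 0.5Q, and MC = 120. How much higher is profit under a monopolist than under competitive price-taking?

π rises by 450

Perfect competition: P = MC = 120, so 150 − 0.5Q = 120 and Q = 60.
Profit = (120 − 120)·60 = 0.
The monopolist equates marginal revenue to marginal cost: 150 − Q = 120, so Q = 30. From demand, P = 135.
Profit = (135 − 120)·30 = 450.
Change in profit: 450 − 0 = 450.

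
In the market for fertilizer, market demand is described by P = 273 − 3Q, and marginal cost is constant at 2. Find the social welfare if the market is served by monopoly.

A monopolist chooses Q where MR = MC. MR = 273 − 6Q; setting this equal to 2 gives Q = 271/6 and P = 137.5.
CS = ½·(273 − 137.5)·271/6 = 73441/24; PS = (137.5 − 2)·271/6 = 73441/12; TS = 9180.125.

TS = 9180.125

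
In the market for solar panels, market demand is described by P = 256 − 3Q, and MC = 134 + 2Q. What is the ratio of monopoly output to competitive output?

Monopoly sets MR = MC: 256 − 6Q = 134 + 2Q ⇒ Q = 15.25, P = 256 − 3·15.25 = 210.25.
Under competition P = MC: 256 − 3Q = 134 + 2Q ⇒ Q = 24.4, P = 182.8.
Ratio Q_m/Q_c = 15.25/24.4 = 0.625.

Q_m/Q_c = 0.625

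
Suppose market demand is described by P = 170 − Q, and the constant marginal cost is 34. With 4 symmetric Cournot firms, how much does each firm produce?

With 4 symmetric Cournot firms, each firm's FOC gives 170 − 5q = 34, so q = 27.2, Q = 4·27.2 = 108.8, and P = 61.2.

q_i = 27.2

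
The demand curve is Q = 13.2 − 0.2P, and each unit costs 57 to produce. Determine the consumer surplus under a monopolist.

Inverting demand: P = 66 − 5Q.
Monopoly sets MR = MC: 66 − 10Q = 57 ⇒ Q = 0.9, P = 66 − 5·0.9 = 61.5.
CS = ½·(66 − 61.5)·0.9 = 2.025.

CS = 2.025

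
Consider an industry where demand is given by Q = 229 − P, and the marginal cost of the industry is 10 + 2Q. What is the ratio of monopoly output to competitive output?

Q_m/Q_c = 0.75

Inverting demand: P = 229 − Q.
The monopolist equates marginal revenue to marginal cost: 229 − 2Q = 10 + 2Q, so Q = 54.75. From demand, P = 174.25.
Under competition P = MC: 229 − Q = 10 + 2Q ⇒ Q = 73, P = 156.
Ratio Q_m/Q_c = 54.75/73 = 0.75.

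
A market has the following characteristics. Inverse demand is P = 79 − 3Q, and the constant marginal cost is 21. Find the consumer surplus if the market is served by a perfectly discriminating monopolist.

Under first-degree price discrimination the firm charges each unit its demand price and produces up to where P = MC, i.e. Q = 58/3. Consumer surplus is zero; producer surplus equals total surplus.
CS = 0.

CS = 0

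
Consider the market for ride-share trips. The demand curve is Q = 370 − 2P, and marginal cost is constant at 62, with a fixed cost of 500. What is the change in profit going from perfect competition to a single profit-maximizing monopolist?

Profit rises by 7564.5

Inverting demand: P = 185 − 0.5Q.
Under competition P = MC = 62, so Q = (185 − 62)/0.5 = 246.
Profit = (62 − 62)·246 − 500 = −500.
The monopolist equates marginal revenue to marginal cost: 185 − Q = 62, so Q = 123. From demand, P = 123.5.
Profit = (123.5 − 62)·123 − 500 = 7064.5.
Change in profit: 7064.5 − −500 = 7564.5.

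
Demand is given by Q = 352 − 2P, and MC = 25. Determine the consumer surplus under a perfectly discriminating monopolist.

Inverting demand: P = 176 − 0.5Q.
With perfect price discrimination, output is the efficient level Q = 302 (where demand meets MC), but every buyer pays their willingness to pay: CS = 0 and PS = total surplus.
CS = 0.

CS = 0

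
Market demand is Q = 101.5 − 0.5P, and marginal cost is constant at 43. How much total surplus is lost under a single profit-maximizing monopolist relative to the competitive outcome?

Inverting demand: P = 203 − 2Q.
Perfect competition: P = MC = 43, so 203 − 2Q = 43 and Q = 80.
The monopolist equates marginal revenue to marginal cost: 203 − 4Q = 43, so Q = 40. From demand, P = 123.
DWL is the triangle between Q = 40 and Q = 80: ½·(80 − 40)·(123 − 43) = 1600.

DWL = 1600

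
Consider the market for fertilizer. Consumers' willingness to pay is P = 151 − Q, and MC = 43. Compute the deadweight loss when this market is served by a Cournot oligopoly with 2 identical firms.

Competitive firms price at marginal cost: P = 43, giving Q = 108.
With 2 symmetric Cournot firms, each firm's FOC gives 151 − 3q = 43, so q = 36, Q = 2·36 = 72, and P = 79.
DWL is the triangle between Q = 72 and Q = 108: ½·(108 − 72)·(79 − 43) = 648.

DWL = 648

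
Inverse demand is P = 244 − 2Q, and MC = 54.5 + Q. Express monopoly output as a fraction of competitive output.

Q_m/Q_c = 0.6

Monopoly sets MR = MC: 244 − 4Q = 54.5 + Q ⇒ Q = 37.9, P = 244 − 2·37.9 = 168.2.
Competitive equilibrium sets price equal to marginal cost: 244 − 2Q = 54.5 + Q, so Q = 379/6 and P = 353/3.
Ratio Q_m/Q_c = 37.9/(379/6) = 0.6.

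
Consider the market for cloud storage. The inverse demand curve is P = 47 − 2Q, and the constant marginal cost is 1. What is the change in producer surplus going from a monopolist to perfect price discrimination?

The monopolist equates marginal revenue to marginal cost: 47 − 4Q = 1, so Q = 11.5. From demand, P = 24.
PS = (24 − 1)·11.5 = 264.5.
A perfectly discriminating monopolist sells every unit with P(Q) ≥ MC(Q), so output equals the competitive quantity Q = 23. Each buyer pays their reservation price, so CS = 0 and the firm captures all surplus.
PS = ½·(47 − 1)·23 = 529.
Change in producer surplus: 529 − 264.5 = 264.5.

Producer surplus rises by 264.5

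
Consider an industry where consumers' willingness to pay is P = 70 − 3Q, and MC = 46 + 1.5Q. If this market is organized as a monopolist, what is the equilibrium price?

P = 60.4

Monopoly sets MR = MC: 70 − 6Q = 46 + 1.5Q ⇒ Q = 3.2, P = 70 − 3·3.2 = 60.4.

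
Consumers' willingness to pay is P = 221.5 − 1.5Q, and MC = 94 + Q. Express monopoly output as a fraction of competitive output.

Q_m/Q_c = 0.625

Monopoly sets MR = MC: 221.5 − 3Q = 94 + Q ⇒ Q = 31.875, P = 221.5 − 1.5·31.875 = 2779/16.
Under competition P = MC: 221.5 − 1.5Q = 94 + Q ⇒ Q = 51, P = 145.
Ratio Q_m/Q_c = 31.875/51 = 0.625.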